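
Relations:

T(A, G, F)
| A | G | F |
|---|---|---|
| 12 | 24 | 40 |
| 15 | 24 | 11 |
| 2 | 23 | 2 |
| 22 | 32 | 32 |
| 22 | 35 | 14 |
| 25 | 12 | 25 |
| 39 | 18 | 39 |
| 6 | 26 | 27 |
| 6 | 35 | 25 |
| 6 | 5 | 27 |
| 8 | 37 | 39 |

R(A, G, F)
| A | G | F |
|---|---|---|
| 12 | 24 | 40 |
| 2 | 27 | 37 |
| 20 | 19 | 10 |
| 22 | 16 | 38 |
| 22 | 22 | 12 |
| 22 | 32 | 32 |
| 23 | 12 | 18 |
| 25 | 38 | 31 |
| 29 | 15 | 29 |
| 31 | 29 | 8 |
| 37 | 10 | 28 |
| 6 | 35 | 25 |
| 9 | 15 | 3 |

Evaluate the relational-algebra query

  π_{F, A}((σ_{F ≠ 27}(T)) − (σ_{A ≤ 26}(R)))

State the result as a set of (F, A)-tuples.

Filtering on F ≠ 27 leaves {(12, 24, 40), (15, 24, 11), (2, 23, 2), (22, 32, 32), (22, 35, 14), (25, 12, 25), (39, 18, 39), (6, 35, 25), (8, 37, 39)}.
Filtering on A ≤ 26 leaves {(12, 24, 40), (2, 27, 37), (20, 19, 10), (22, 16, 38), (22, 22, 12), (22, 32, 32), (23, 12, 18), (25, 38, 31), (6, 35, 25), (9, 15, 3)}.
Taking the difference: {(15, 24, 11), (2, 23, 2), (22, 35, 14), (25, 12, 25), (39, 18, 39), (8, 37, 39)}
π[F, A]: project onto (F, A) → {(11, 15), (14, 22), (2, 2), (25, 25), (39, 39), (39, 8)}

{(11, 15), (14, 22), (2, 2), (25, 25), (39, 39), (39, 8)}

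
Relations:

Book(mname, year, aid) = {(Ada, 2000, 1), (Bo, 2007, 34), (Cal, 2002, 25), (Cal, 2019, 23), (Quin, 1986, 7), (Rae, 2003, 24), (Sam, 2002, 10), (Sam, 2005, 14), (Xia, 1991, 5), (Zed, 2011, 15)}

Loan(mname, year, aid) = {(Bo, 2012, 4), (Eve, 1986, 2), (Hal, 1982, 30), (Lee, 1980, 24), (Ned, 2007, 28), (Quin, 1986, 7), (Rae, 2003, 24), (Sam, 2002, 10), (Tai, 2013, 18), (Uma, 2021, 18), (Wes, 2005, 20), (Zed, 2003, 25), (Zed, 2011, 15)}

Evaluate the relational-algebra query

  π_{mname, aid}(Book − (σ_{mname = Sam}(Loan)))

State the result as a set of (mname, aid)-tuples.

σ[mname = Sam]: keep tuples satisfying mname = Sam → {(Sam, 2002, 10)}
Taking the difference: {(Ada, 2000, 1), (Bo, 2007, 34), (Cal, 2002, 25), (Cal, 2019, 23), (Quin, 1986, 7), (Rae, 2003, 24), (Sam, 2005, 14), (Xia, 1991, 5), (Zed, 2011, 15)}
π[mname, aid]: project onto (mname, aid) → {(Ada, 1), (Bo, 34), (Cal, 23), (Cal, 25), (Quin, 7), (Rae, 24), (Sam, 14), (Xia, 5), (Zed, 15)}

{(Ada, 1), (Bo, 34), (Cal, 23), (Cal, 25), (Quin, 7), (Rae, 24), (Sam, 14), (Xia, 5), (Zed, 15)}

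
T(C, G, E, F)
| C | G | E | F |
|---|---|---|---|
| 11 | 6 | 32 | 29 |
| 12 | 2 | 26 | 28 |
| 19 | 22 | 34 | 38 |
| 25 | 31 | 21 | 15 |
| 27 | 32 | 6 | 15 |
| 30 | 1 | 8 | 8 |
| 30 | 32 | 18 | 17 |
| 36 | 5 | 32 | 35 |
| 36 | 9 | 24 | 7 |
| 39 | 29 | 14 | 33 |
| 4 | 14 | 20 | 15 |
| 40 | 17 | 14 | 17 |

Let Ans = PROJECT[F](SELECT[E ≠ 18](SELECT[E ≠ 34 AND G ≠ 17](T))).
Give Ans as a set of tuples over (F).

{15, 28, 29, 33, 35, 7, 8}

Filtering on E ≠ 34 AND G ≠ 17 leaves {(11, 6, 32, 29), (12, 2, 26, 28), (25, 31, 21, 15), (27, 32, 6, 15), (30, 1, 8, 8), (30, 32, 18, 17), (36, 5, 32, 35), (36, 9, 24, 7), (39, 29, 14, 33), (4, 14, 20, 15)}.
Filtering on E ≠ 18 leaves {(11, 6, 32, 29), (12, 2, 26, 28), (25, 31, 21, 15), (27, 32, 6, 15), (30, 1, 8, 8), (36, 5, 32, 35), (36, 9, 24, 7), (39, 29, 14, 33), (4, 14, 20, 15)}.
Keep only column(s) F (2 duplicate(s) eliminated): {15, 28, 29, 33, 35, 7, 8}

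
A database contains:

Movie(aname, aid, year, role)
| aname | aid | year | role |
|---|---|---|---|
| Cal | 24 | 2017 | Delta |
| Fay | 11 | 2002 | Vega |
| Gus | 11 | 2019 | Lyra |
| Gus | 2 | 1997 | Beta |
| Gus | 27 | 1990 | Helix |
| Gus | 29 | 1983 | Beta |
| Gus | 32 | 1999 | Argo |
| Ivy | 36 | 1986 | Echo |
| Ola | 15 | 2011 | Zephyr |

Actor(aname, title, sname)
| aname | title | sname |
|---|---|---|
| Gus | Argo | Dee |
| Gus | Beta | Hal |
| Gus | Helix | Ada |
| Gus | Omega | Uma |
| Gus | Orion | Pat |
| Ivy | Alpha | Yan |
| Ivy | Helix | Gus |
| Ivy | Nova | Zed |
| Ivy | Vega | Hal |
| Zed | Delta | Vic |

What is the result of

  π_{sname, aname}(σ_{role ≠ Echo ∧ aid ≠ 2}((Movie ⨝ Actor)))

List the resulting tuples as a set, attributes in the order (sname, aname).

{(Ada, Gus), (Dee, Gus), (Hal, Gus), (Pat, Gus), (Uma, Gus)}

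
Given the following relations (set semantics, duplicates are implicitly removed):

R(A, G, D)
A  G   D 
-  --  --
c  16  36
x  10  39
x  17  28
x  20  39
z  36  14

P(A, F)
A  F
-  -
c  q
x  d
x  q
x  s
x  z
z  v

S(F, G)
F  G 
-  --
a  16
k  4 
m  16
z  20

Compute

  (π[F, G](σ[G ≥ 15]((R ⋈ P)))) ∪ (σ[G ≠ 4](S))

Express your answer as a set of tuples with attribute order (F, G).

{(a, 16), (d, 17), (d, 20), (m, 16), (q, 16), (q, 17), (q, 20), (s, 17), (s, 20), (v, 36), (z, 17), (z, 20)}

Joining R and P on A yields {(c, 16, 36, q), (x, 10, 39, d), (x, 10, 39, q), (x, 10, 39, s), (x, 10, 39, z), (x, 17, 28, d), (x, 17, 28, q), (x, 17, 28, s), (x, 17, 28, z), (x, 20, 39, d), (x, 20, 39, q), (x, 20, 39, s), (x, 20, 39, z), (z, 36, 14, v)}.
Filtering on G ≥ 15 leaves {(c, 16, 36, q), (x, 17, 28, d), (x, 17, 28, q), (x, 17, 28, s), (x, 17, 28, z), (x, 20, 39, d), (x, 20, 39, q), (x, 20, 39, s), (x, 20, 39, z), (z, 36, 14, v)}.
π[F, G]: project onto (F, G) → {(d, 17), (d, 20), (q, 16), (q, 17), (q, 20), (s, 17), (s, 20), (v, 36), (z, 17), (z, 20)}
Filtering on G ≠ 4 leaves {(a, 16), (m, 16), (z, 20)}.
Union: {(d, 17), (d, 20), (q, 16), (q, 17), (q, 20), (s, 17), (s, 20), (v, 36), (z, 17), (z, 20)} with {(a, 16), (m, 16), (z, 20)} → {(a, 16), (d, 17), (d, 20), (m, 16), (q, 16), (q, 17), (q, 20), (s, 17), (s, 20), (v, 36), (z, 17), (z, 20)}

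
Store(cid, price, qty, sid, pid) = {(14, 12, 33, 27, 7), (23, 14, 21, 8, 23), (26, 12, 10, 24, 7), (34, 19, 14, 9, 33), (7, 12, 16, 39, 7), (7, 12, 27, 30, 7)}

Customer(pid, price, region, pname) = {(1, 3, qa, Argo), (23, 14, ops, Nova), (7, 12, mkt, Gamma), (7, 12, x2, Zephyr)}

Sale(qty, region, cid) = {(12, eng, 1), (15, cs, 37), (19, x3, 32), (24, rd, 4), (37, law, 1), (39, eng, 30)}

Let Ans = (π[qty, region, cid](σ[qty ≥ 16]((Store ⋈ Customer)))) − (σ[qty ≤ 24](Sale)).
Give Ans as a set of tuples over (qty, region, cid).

Joining Store and Customer on price, pid yields {(14, 12, 33, 27, 7, mkt, Gamma), (14, 12, 33, 27, 7, x2, Zephyr), (23, 14, 21, 8, 23, ops, Nova), (26, 12, 10, 24, 7, mkt, Gamma), (26, 12, 10, 24, 7, x2, Zephyr), (7, 12, 16, 39, 7, mkt, Gamma), (7, 12, 16, 39, 7, x2, Zephyr), (7, 12, 27, 30, 7, mkt, Gamma), (7, 12, 27, 30, 7, x2, Zephyr)}.
Apply σ_{qty ≥ 16}; surviving tuples: {(14, 12, 33, 27, 7, mkt, Gamma), (14, 12, 33, 27, 7, x2, Zephyr), (23, 14, 21, 8, 23, ops, Nova), (7, 12, 16, 39, 7, mkt, Gamma), (7, 12, 16, 39, 7, x2, Zephyr), (7, 12, 27, 30, 7, mkt, Gamma), (7, 12, 27, 30, 7, x2, Zephyr)}
Keep only column(s) qty, region, cid: {(16, mkt, 7), (16, x2, 7), (21, ops, 23), (27, mkt, 7), (27, x2, 7), (33, mkt, 14), (33, x2, 14)}
Apply σ_{qty ≤ 24}; surviving tuples: {(12, eng, 1), (15, cs, 37), (19, x3, 32), (24, rd, 4)}
Taking the difference: {(16, mkt, 7), (16, x2, 7), (21, ops, 23), (27, mkt, 7), (27, x2, 7), (33, mkt, 14), (33, x2, 14)}

{(16, mkt, 7), (16, x2, 7), (21, ops, 23), (27, mkt, 7), (27, x2, 7), (33, mkt, 14), (33, x2, 14)}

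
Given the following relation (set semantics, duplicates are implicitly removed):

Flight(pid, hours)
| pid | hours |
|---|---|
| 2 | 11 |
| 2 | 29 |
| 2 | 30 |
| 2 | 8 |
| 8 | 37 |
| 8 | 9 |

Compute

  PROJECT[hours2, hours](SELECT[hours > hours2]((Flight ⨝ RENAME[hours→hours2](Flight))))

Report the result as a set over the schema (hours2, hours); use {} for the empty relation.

{(11, 29), (11, 30), (29, 30), (8, 11), (8, 29), (8, 30), (9, 37)}

ρ[hours→hours2]: schema becomes (pid, hours2); tuples unchanged.
Flight ⋈ RENAME[hours→hours2](Flight) (natural join on pid): {(2, 11, 11), (2, 11, 29), (2, 11, 30), (2, 11, 8), (2, 29, 11), (2, 29, 29), (2, 29, 30), (2, 29, 8), (2, 30, 11), (2, 30, 29), (2, 30, 30), (2, 30, 8), (2, 8, 11), (2, 8, 29), (2, 8, 30), (2, 8, 8), (8, 37, 37), (8, 37, 9), (8, 9, 37), (8, 9, 9)}
Apply σ_{hours > hours2}; surviving tuples: {(2, 11, 8), (2, 29, 11), (2, 29, 8), (2, 30, 11), (2, 30, 29), (2, 30, 8), (8, 37, 9)}
π[hours2, hours]: project onto (hours2, hours) → {(11, 29), (11, 30), (29, 30), (8, 11), (8, 29), (8, 30), (9, 37)}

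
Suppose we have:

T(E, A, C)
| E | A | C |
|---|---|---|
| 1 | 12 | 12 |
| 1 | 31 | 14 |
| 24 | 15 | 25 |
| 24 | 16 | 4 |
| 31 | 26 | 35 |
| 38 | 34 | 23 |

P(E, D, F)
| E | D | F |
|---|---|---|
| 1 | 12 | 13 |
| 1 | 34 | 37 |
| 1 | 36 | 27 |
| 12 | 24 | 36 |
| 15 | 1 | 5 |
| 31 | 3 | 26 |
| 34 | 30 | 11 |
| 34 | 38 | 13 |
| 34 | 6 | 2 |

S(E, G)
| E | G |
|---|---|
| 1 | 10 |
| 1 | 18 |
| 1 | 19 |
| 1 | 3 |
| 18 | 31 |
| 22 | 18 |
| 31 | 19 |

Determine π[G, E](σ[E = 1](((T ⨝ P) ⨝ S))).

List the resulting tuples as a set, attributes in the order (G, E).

{(10, 1), (18, 1), (19, 1), (3, 1)}

T ⋈ P (natural join on E): {(1, 12, 12, 12, 13), (1, 12, 12, 34, 37), (1, 12, 12, 36, 27), (1, 31, 14, 12, 13), (1, 31, 14, 34, 37), (1, 31, 14, 36, 27), (31, 26, 35, 3, 26)}
(T ⨝ P) ⋈ S (natural join on E): {(1, 12, 12, 12, 13, 10), (1, 12, 12, 12, 13, 18), (1, 12, 12, 12, 13, 19), (1, 12, 12, 12, 13, 3), (1, 12, 12, 34, 37, 10), (1, 12, 12, 34, 37, 18), (1, 12, 12, 34, 37, 19), (1, 12, 12, 34, 37, 3), (1, 12, 12, 36, 27, 10), (1, 12, 12, 36, 27, 18), (1, 12, 12, 36, 27, 19), (1, 12, 12, 36, 27, 3), (1, 31, 14, 12, 13, 10), (1, 31, 14, 12, 13, 18), (1, 31, 14, 12, 13, 19), (1, 31, 14, 12, 13, 3), (1, 31, 14, 34, 37, 10), (1, 31, 14, 34, 37, 18), (1, 31, 14, 34, 37, 19), (1, 31, 14, 34, 37, 3), (1, 31, 14, 36, 27, 10), (1, 31, 14, 36, 27, 18), (1, 31, 14, 36, 27, 19), (1, 31, 14, 36, 27, 3), (31, 26, 35, 3, 26, 19)}
Filtering on E = 1 leaves {(1, 12, 12, 12, 13, 10), (1, 12, 12, 12, 13, 18), (1, 12, 12, 12, 13, 19), (1, 12, 12, 12, 13, 3), (1, 12, 12, 34, 37, 10), (1, 12, 12, 34, 37, 18), (1, 12, 12, 34, 37, 19), (1, 12, 12, 34, 37, 3), (1, 12, 12, 36, 27, 10), (1, 12, 12, 36, 27, 18), (1, 12, 12, 36, 27, 19), (1, 12, 12, 36, 27, 3), (1, 31, 14, 12, 13, 10), (1, 31, 14, 12, 13, 18), (1, 31, 14, 12, 13, 19), (1, 31, 14, 12, 13, 3), (1, 31, 14, 34, 37, 10), (1, 31, 14, 34, 37, 18), (1, 31, 14, 34, 37, 19), (1, 31, 14, 34, 37, 3), (1, 31, 14, 36, 27, 10), (1, 31, 14, 36, 27, 18), (1, 31, 14, 36, 27, 19), (1, 31, 14, 36, 27, 3)}.
Keep only column(s) G, E (20 duplicate(s) eliminated): {(10, 1), (18, 1), (19, 1), (3, 1)}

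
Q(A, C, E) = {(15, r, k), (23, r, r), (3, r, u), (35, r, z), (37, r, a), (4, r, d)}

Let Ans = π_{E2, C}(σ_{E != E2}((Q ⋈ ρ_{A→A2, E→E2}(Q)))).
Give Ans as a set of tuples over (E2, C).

{(a, r), (d, r), (k, r), (r, r), (u, r), (z, r)}

ρ[A→A2, E→E2]: schema becomes (A2, C, E2); tuples unchanged.
Natural join on C: {(15, r, k, 15, k), (15, r, k, 23, r), (15, r, k, 3, u), (15, r, k, 35, z), (15, r, k, 37, a), (15, r, k, 4, d), (23, r, r, 15, k), (23, r, r, 23, r), (23, r, r, 3, u), (23, r, r, 35, z), (23, r, r, 37, a), (23, r, r, 4, d), (3, r, u, 15, k), (3, r, u, 23, r), (3, r, u, 3, u), (3, r, u, 35, z), (3, r, u, 37, a), (3, r, u, 4, d), (35, r, z, 15, k), (35, r, z, 23, r), (35, r, z, 3, u), (35, r, z, 35, z), (35, r, z, 37, a), (35, r, z, 4, d), (37, r, a, 15, k), (37, r, a, 23, r), (37, r, a, 3, u), (37, r, a, 35, z), (37, r, a, 37, a), (37, r, a, 4, d), (4, r, d, 15, k), (4, r, d, 23, r), (4, r, d, 3, u), (4, r, d, 35, z), (4, r, d, 37, a), (4, r, d, 4, d)}
σ[E != E2]: keep tuples satisfying E != E2 → {(15, r, k, 23, r), (15, r, k, 3, u), (15, r, k, 35, z), (15, r, k, 37, a), (15, r, k, 4, d), (23, r, r, 15, k), (23, r, r, 3, u), (23, r, r, 35, z), (23, r, r, 37, a), (23, r, r, 4, d), (3, r, u, 15, k), (3, r, u, 23, r), (3, r, u, 35, z), (3, r, u, 37, a), (3, r, u, 4, d), (35, r, z, 15, k), (35, r, z, 23, r), (35, r, z, 3, u), (35, r, z, 37, a), (35, r, z, 4, d), (37, r, a, 15, k), (37, r, a, 23, r), (37, r, a, 3, u), (37, r, a, 35, z), (37, r, a, 4, d), (4, r, d, 15, k), (4, r, d, 23, r), (4, r, d, 3, u), (4, r, d, 35, z), (4, r, d, 37, a)}
π_{E2, C} gives {(a, r), (d, r), (k, r), (r, r), (u, r), (z, r)} (24 duplicate(s) eliminated).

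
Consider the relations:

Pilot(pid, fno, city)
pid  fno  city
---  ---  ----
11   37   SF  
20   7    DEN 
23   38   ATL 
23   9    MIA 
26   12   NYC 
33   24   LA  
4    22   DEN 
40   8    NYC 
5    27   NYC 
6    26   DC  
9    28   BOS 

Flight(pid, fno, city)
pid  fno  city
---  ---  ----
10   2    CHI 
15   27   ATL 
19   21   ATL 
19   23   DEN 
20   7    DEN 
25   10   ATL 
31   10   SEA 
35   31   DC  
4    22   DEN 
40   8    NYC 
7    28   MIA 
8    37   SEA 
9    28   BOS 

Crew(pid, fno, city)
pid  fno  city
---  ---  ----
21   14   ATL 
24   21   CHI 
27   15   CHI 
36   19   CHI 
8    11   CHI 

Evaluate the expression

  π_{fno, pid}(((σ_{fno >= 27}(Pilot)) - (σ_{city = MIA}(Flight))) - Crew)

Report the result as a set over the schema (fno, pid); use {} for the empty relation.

σ[fno >= 27]: keep tuples satisfying fno >= 27 → {(11, 37, SF), (23, 38, ATL), (5, 27, NYC), (9, 28, BOS)}
σ[city = MIA]: keep tuples satisfying city = MIA → {(7, 28, MIA)}
Difference: {(11, 37, SF), (23, 38, ATL), (5, 27, NYC), (9, 28, BOS)} with {(7, 28, MIA)} → {(11, 37, SF), (23, 38, ATL), (5, 27, NYC), (9, 28, BOS)}
Difference: {(11, 37, SF), (23, 38, ATL), (5, 27, NYC), (9, 28, BOS)} with {(21, 14, ATL), (24, 21, CHI), (27, 15, CHI), (36, 19, CHI), (8, 11, CHI)} → {(11, 37, SF), (23, 38, ATL), (5, 27, NYC), (9, 28, BOS)}
π_{fno, pid} gives {(27, 5), (28, 9), (37, 11), (38, 23)}.

{(27, 5), (28, 9), (37, 11), (38, 23)}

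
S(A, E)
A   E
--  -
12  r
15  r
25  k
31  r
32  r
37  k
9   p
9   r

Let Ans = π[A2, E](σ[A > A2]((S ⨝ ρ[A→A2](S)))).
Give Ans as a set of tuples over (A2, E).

{(12, r), (15, r), (25, k), (31, r), (9, r)}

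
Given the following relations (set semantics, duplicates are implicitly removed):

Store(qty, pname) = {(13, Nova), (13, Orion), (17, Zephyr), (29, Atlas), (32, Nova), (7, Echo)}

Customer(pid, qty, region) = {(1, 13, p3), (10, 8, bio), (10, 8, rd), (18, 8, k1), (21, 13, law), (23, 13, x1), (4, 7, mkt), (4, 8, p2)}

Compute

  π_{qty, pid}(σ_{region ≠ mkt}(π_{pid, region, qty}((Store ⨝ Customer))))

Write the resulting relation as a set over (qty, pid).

{(13, 1), (13, 21), (13, 23)}

Store ⋈ Customer (natural join on qty): {(13, Nova, 1, p3), (13, Nova, 21, law), (13, Nova, 23, x1), (13, Orion, 1, p3), (13, Orion, 21, law), (13, Orion, 23, x1), (7, Echo, 4, mkt)}
π_{pid, region, qty} gives {(1, p3, 13), (21, law, 13), (23, x1, 13), (4, mkt, 7)} (3 duplicate(s) eliminated).
Selection region ≠ mkt: {(1, p3, 13), (21, law, 13), (23, x1, 13)}
π_{qty, pid} gives {(13, 1), (13, 21), (13, 23)}.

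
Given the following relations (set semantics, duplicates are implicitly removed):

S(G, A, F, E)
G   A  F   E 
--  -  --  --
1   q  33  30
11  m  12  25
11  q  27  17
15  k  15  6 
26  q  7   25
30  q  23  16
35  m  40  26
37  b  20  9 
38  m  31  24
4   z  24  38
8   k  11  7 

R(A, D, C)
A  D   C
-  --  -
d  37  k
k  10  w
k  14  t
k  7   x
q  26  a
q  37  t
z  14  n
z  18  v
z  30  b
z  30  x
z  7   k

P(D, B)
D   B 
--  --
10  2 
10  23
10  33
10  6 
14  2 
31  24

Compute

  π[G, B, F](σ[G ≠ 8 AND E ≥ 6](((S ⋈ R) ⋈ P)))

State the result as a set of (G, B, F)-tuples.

{(15, 2, 15), (15, 23, 15), (15, 33, 15), (15, 6, 15), (4, 2, 24)}

S ⋈ R (natural join on A): {(1, q, 33, 30, 26, a), (1, q, 33, 30, 37, t), (11, q, 27, 17, 26, a), (11, q, 27, 17, 37, t), (15, k, 15, 6, 10, w), (15, k, 15, 6, 14, t), (15, k, 15, 6, 7, x), (26, q, 7, 25, 26, a), (26, q, 7, 25, 37, t), (30, q, 23, 16, 26, a), (30, q, 23, 16, 37, t), (4, z, 24, 38, 14, n), (4, z, 24, 38, 18, v), (4, z, 24, 38, 30, b), (4, z, 24, 38, 30, x), (4, z, 24, 38, 7, k), (8, k, 11, 7, 10, w), (8, k, 11, 7, 14, t), (8, k, 11, 7, 7, x)}
(S ⋈ R) ⋈ P (natural join on D): {(15, k, 15, 6, 10, w, 2), (15, k, 15, 6, 10, w, 23), (15, k, 15, 6, 10, w, 33), (15, k, 15, 6, 10, w, 6), (15, k, 15, 6, 14, t, 2), (4, z, 24, 38, 14, n, 2), (8, k, 11, 7, 10, w, 2), (8, k, 11, 7, 10, w, 23), (8, k, 11, 7, 10, w, 33), (8, k, 11, 7, 10, w, 6), (8, k, 11, 7, 14, t, 2)}
Selection G ≠ 8 AND E ≥ 6: {(15, k, 15, 6, 10, w, 2), (15, k, 15, 6, 10, w, 23), (15, k, 15, 6, 10, w, 33), (15, k, 15, 6, 10, w, 6), (15, k, 15, 6, 14, t, 2), (4, z, 24, 38, 14, n, 2)}
π_{G, B, F} gives {(15, 2, 15), (15, 23, 15), (15, 33, 15), (15, 6, 15), (4, 2, 24)} (1 duplicate(s) eliminated).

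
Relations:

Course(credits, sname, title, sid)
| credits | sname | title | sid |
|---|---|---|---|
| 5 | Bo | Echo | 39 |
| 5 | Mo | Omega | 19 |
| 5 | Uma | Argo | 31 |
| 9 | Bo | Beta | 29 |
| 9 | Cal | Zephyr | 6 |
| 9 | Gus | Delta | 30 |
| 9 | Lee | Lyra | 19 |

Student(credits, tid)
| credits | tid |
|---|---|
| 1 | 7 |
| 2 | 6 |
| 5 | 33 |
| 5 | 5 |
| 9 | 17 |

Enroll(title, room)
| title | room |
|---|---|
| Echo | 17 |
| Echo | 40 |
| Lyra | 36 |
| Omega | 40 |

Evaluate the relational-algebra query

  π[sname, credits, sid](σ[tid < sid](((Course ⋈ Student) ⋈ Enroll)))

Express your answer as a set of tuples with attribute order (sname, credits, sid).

Course ⋈ Student (natural join on credits): {(5, Bo, Echo, 39, 33), (5, Bo, Echo, 39, 5), (5, Mo, Omega, 19, 33), (5, Mo, Omega, 19, 5), (5, Uma, Argo, 31, 33), (5, Uma, Argo, 31, 5), (9, Bo, Beta, 29, 17), (9, Cal, Zephyr, 6, 17), (9, Gus, Delta, 30, 17), (9, Lee, Lyra, 19, 17)}
(Course ⋈ Student) ⋈ Enroll (natural join on title): {(5, Bo, Echo, 39, 33, 17), (5, Bo, Echo, 39, 33, 40), (5, Bo, Echo, 39, 5, 17), (5, Bo, Echo, 39, 5, 40), (5, Mo, Omega, 19, 33, 40), (5, Mo, Omega, 19, 5, 40), (9, Lee, Lyra, 19, 17, 36)}
σ[tid < sid]: keep tuples satisfying tid < sid → {(5, Bo, Echo, 39, 33, 17), (5, Bo, Echo, 39, 33, 40), (5, Bo, Echo, 39, 5, 17), (5, Bo, Echo, 39, 5, 40), (5, Mo, Omega, 19, 5, 40), (9, Lee, Lyra, 19, 17, 36)}
π[sname, credits, sid]: project onto (sname, credits, sid) (3 duplicate(s) eliminated) → {(Bo, 5, 39), (Lee, 9, 19), (Mo, 5, 19)}

{(Bo, 5, 39), (Lee, 9, 19), (Mo, 5, 19)}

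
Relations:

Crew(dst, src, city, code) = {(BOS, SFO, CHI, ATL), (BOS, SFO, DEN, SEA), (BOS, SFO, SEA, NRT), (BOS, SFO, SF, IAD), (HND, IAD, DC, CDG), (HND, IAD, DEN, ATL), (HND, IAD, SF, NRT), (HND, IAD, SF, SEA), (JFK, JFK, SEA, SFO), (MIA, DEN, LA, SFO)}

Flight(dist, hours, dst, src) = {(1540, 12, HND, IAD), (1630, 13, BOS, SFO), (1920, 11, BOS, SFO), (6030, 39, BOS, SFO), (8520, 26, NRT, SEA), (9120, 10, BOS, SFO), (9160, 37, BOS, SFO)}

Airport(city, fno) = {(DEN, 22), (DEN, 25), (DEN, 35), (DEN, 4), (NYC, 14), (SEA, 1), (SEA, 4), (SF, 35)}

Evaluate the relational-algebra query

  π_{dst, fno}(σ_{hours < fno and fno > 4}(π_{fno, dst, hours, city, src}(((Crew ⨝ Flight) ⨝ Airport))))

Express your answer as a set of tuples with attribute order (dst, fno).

{(BOS, 22), (BOS, 25), (BOS, 35), (HND, 22), (HND, 25), (HND, 35)}

Joining Crew and Flight on dst, src yields {(BOS, SFO, CHI, ATL, 1630, 13), (BOS, SFO, CHI, ATL, 1920, 11), (BOS, SFO, CHI, ATL, 6030, 39), (BOS, SFO, CHI, ATL, 9120, 10), (BOS, SFO, CHI, ATL, 9160, 37), (BOS, SFO, DEN, SEA, 1630, 13), (BOS, SFO, DEN, SEA, 1920, 11), (BOS, SFO, DEN, SEA, 6030, 39), (BOS, SFO, DEN, SEA, 9120, 10), (BOS, SFO, DEN, SEA, 9160, 37), (BOS, SFO, SEA, NRT, 1630, 13), (BOS, SFO, SEA, NRT, 1920, 11), (BOS, SFO, SEA, NRT, 6030, 39), (BOS, SFO, SEA, NRT, 9120, 10), (BOS, SFO, SEA, NRT, 9160, 37), (BOS, SFO, SF, IAD, 1630, 13), (BOS, SFO, SF, IAD, 1920, 11), (BOS, SFO, SF, IAD, 6030, 39), (BOS, SFO, SF, IAD, 9120, 10), (BOS, SFO, SF, IAD, 9160, 37), (HND, IAD, DC, CDG, 1540, 12), (HND, IAD, DEN, ATL, 1540, 12), (HND, IAD, SF, NRT, 1540, 12), (HND, IAD, SF, SEA, 1540, 12)}.
Joining (Crew ⨝ Flight) and Airport on city yields {(BOS, SFO, DEN, SEA, 1630, 13, 22), (BOS, SFO, DEN, SEA, 1630, 13, 25), (BOS, SFO, DEN, SEA, 1630, 13, 35), (BOS, SFO, DEN, SEA, 1630, 13, 4), (BOS, SFO, DEN, SEA, 1920, 11, 22), (BOS, SFO, DEN, SEA, 1920, 11, 25), (BOS, SFO, DEN, SEA, 1920, 11, 35), (BOS, SFO, DEN, SEA, 1920, 11, 4), (BOS, SFO, DEN, SEA, 6030, 39, 22), (BOS, SFO, DEN, SEA, 6030, 39, 25), (BOS, SFO, DEN, SEA, 6030, 39, 35), (BOS, SFO, DEN, SEA, 6030, 39, 4), (BOS, SFO, DEN, SEA, 9120, 10, 22), (BOS, SFO, DEN, SEA, 9120, 10, 25), (BOS, SFO, DEN, SEA, 9120, 10, 35), (BOS, SFO, DEN, SEA, 9120, 10, 4), (BOS, SFO, DEN, SEA, 9160, 37, 22), (BOS, SFO, DEN, SEA, 9160, 37, 25), (BOS, SFO, DEN, SEA, 9160, 37, 35), (BOS, SFO, DEN, SEA, 9160, 37, 4), (BOS, SFO, SEA, NRT, 1630, 13, 1), (BOS, SFO, SEA, NRT, 1630, 13, 4), (BOS, SFO, SEA, NRT, 1920, 11, 1), (BOS, SFO, SEA, NRT, 1920, 11, 4), (BOS, SFO, SEA, NRT, 6030, 39, 1), (BOS, SFO, SEA, NRT, 6030, 39, 4), (BOS, SFO, SEA, NRT, 9120, 10, 1), (BOS, SFO, SEA, NRT, 9120, 10, 4), (BOS, SFO, SEA, NRT, 9160, 37, 1), (BOS, SFO, SEA, NRT, 9160, 37, 4), (BOS, SFO, SF, IAD, 1630, 13, 35), (BOS, SFO, SF, IAD, 1920, 11, 35), (BOS, SFO, SF, IAD, 6030, 39, 35), (BOS, SFO, SF, IAD, 9120, 10, 35), (BOS, SFO, SF, IAD, 9160, 37, 35), (HND, IAD, DEN, ATL, 1540, 12, 22), (HND, IAD, DEN, ATL, 1540, 12, 25), (HND, IAD, DEN, ATL, 1540, 12, 35), (HND, IAD, DEN, ATL, 1540, 12, 4), (HND, IAD, SF, NRT, 1540, 12, 35), (HND, IAD, SF, SEA, 1540, 12, 35)}.
Projecting to fno, dst, hours, city, src (1 duplicate(s) eliminated): {(1, BOS, 10, SEA, SFO), (1, BOS, 11, SEA, SFO), (1, BOS, 13, SEA, SFO), (1, BOS, 37, SEA, SFO), (1, BOS, 39, SEA, SFO), (22, BOS, 10, DEN, SFO), (22, BOS, 11, DEN, SFO), (22, BOS, 13, DEN, SFO), (22, BOS, 37, DEN, SFO), (22, BOS, 39, DEN, SFO), (22, HND, 12, DEN, IAD), (25, BOS, 10, DEN, SFO), (25, BOS, 11, DEN, SFO), (25, BOS, 13, DEN, SFO), (25, BOS, 37, DEN, SFO), (25, BOS, 39, DEN, SFO), (25, HND, 12, DEN, IAD), (35, BOS, 10, DEN, SFO), (35, BOS, 10, SF, SFO), (35, BOS, 11, DEN, SFO), (35, BOS, 11, SF, SFO), (35, BOS, 13, DEN, SFO), (35, BOS, 13, SF, SFO), (35, BOS, 37, DEN, SFO), (35, BOS, 37, SF, SFO), (35, BOS, 39, DEN, SFO), (35, BOS, 39, SF, SFO), (35, HND, 12, DEN, IAD), (35, HND, 12, SF, IAD), (4, BOS, 10, DEN, SFO), (4, BOS, 10, SEA, SFO), (4, BOS, 11, DEN, SFO), (4, BOS, 11, SEA, SFO), (4, BOS, 13, DEN, SFO), (4, BOS, 13, SEA, SFO), (4, BOS, 37, DEN, SFO), (4, BOS, 37, SEA, SFO), (4, BOS, 39, DEN, SFO), (4, BOS, 39, SEA, SFO), (4, HND, 12, DEN, IAD)}
σ[hours < fno and fno > 4]: keep tuples satisfying hours < fno and fno > 4 → {(22, BOS, 10, DEN, SFO), (22, BOS, 11, DEN, SFO), (22, BOS, 13, DEN, SFO), (22, HND, 12, DEN, IAD), (25, BOS, 10, DEN, SFO), (25, BOS, 11, DEN, SFO), (25, BOS, 13, DEN, SFO), (25, HND, 12, DEN, IAD), (35, BOS, 10, DEN, SFO), (35, BOS, 10, SF, SFO), (35, BOS, 11, DEN, SFO), (35, BOS, 11, SF, SFO), (35, BOS, 13, DEN, SFO), (35, BOS, 13, SF, SFO), (35, HND, 12, DEN, IAD), (35, HND, 12, SF, IAD)}
Projecting to dst, fno (10 duplicate(s) eliminated): {(BOS, 22), (BOS, 25), (BOS, 35), (HND, 22), (HND, 25), (HND, 35)}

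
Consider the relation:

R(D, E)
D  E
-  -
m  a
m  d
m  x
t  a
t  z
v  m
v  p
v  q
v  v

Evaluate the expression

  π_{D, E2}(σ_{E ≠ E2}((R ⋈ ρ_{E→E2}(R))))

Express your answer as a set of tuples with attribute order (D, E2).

ρ[E→E2]: schema becomes (D, E2); tuples unchanged.
R ⋈ ρ_{E→E2}(R) (natural join on D): {(m, a, a), (m, a, d), (m, a, x), (m, d, a), (m, d, d), (m, d, x), (m, x, a), (m, x, d), (m, x, x), (t, a, a), (t, a, z), (t, z, a), (t, z, z), (v, m, m), (v, m, p), (v, m, q), (v, m, v), (v, p, m), (v, p, p), (v, p, q), (v, p, v), (v, q, m), (v, q, p), (v, q, q), (v, q, v), (v, v, m), (v, v, p), (v, v, q), (v, v, v)}
Apply σ_{E ≠ E2}; surviving tuples: {(m, a, d), (m, a, x), (m, d, a), (m, d, x), (m, x, a), (m, x, d), (t, a, z), (t, z, a), (v, m, p), (v, m, q), (v, m, v), (v, p, m), (v, p, q), (v, p, v), (v, q, m), (v, q, p), (v, q, v), (v, v, m), (v, v, p), (v, v, q)}
Keep only column(s) D, E2 (11 duplicate(s) eliminated): {(m, a), (m, d), (m, x), (t, a), (t, z), (v, m), (v, p), (v, q), (v, v)}

{(m, a), (m, d), (m, x), (t, a), (t, z), (v, m), (v, p), (v, q), (v, v)}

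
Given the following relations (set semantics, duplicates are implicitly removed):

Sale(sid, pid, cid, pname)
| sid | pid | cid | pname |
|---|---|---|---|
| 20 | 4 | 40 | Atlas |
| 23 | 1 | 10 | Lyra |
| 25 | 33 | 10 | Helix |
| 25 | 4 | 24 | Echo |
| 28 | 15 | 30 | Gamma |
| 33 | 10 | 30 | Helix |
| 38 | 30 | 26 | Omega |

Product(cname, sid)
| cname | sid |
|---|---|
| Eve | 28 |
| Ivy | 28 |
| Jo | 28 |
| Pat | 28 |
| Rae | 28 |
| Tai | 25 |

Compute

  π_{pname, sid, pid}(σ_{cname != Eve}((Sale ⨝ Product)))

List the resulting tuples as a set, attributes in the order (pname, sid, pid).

Natural join on sid: {(25, 33, 10, Helix, Tai), (25, 4, 24, Echo, Tai), (28, 15, 30, Gamma, Eve), (28, 15, 30, Gamma, Ivy), (28, 15, 30, Gamma, Jo), (28, 15, 30, Gamma, Pat), (28, 15, 30, Gamma, Rae)}
Filtering on cname != Eve leaves {(25, 33, 10, Helix, Tai), (25, 4, 24, Echo, Tai), (28, 15, 30, Gamma, Ivy), (28, 15, 30, Gamma, Jo), (28, 15, 30, Gamma, Pat), (28, 15, 30, Gamma, Rae)}.
π_{pname, sid, pid} gives {(Echo, 25, 4), (Gamma, 28, 15), (Helix, 25, 33)} (3 duplicate(s) eliminated).

{(Echo, 25, 4), (Gamma, 28, 15), (Helix, 25, 33)}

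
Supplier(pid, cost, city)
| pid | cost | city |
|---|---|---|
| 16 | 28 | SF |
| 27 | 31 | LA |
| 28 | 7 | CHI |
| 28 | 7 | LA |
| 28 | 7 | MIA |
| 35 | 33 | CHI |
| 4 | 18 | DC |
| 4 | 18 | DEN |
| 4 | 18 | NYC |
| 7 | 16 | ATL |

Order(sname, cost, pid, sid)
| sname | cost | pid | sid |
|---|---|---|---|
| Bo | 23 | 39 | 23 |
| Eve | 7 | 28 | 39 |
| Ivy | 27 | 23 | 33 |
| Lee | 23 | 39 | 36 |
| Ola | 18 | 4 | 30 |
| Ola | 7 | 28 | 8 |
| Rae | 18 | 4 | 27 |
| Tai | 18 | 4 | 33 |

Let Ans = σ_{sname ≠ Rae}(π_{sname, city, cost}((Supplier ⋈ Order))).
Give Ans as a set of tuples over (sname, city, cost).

{(Eve, CHI, 7), (Eve, LA, 7), (Eve, MIA, 7), (Ola, CHI, 7), (Ola, DC, 18), (Ola, DEN, 18), (Ola, LA, 7), (Ola, MIA, 7), (Ola, NYC, 18), (Tai, DC, 18), (Tai, DEN, 18), (Tai, NYC, 18)}

Natural join on pid, cost: {(28, 7, CHI, Eve, 39), (28, 7, CHI, Ola, 8), (28, 7, LA, Eve, 39), (28, 7, LA, Ola, 8), (28, 7, MIA, Eve, 39), (28, 7, MIA, Ola, 8), (4, 18, DC, Ola, 30), (4, 18, DC, Rae, 27), (4, 18, DC, Tai, 33), (4, 18, DEN, Ola, 30), (4, 18, DEN, Rae, 27), (4, 18, DEN, Tai, 33), (4, 18, NYC, Ola, 30), (4, 18, NYC, Rae, 27), (4, 18, NYC, Tai, 33)}
Keep only column(s) sname, city, cost: {(Eve, CHI, 7), (Eve, LA, 7), (Eve, MIA, 7), (Ola, CHI, 7), (Ola, DC, 18), (Ola, DEN, 18), (Ola, LA, 7), (Ola, MIA, 7), (Ola, NYC, 18), (Rae, DC, 18), (Rae, DEN, 18), (Rae, NYC, 18), (Tai, DC, 18), (Tai, DEN, 18), (Tai, NYC, 18)}
Apply σ_{sname ≠ Rae}; surviving tuples: {(Eve, CHI, 7), (Eve, LA, 7), (Eve, MIA, 7), (Ola, CHI, 7), (Ola, DC, 18), (Ola, DEN, 18), (Ola, LA, 7), (Ola, MIA, 7), (Ola, NYC, 18), (Tai, DC, 18), (Tai, DEN, 18), (Tai, NYC, 18)}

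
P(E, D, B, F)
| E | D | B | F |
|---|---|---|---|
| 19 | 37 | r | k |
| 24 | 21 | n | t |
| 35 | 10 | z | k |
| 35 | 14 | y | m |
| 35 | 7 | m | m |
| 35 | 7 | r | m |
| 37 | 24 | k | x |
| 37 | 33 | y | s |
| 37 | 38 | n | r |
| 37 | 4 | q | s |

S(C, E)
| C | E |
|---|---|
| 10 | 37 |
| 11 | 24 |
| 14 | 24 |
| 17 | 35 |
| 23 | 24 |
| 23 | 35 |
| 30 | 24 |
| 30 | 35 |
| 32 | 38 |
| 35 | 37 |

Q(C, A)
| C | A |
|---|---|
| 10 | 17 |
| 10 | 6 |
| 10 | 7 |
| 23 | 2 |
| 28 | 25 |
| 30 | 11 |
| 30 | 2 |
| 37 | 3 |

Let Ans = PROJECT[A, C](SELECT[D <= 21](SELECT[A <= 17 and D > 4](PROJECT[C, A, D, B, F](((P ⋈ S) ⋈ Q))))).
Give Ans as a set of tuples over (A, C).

Natural join on E: {(24, 21, n, t, 11), (24, 21, n, t, 14), (24, 21, n, t, 23), (24, 21, n, t, 30), (35, 10, z, k, 17), (35, 10, z, k, 23), (35, 10, z, k, 30), (35, 14, y, m, 17), (35, 14, y, m, 23), (35, 14, y, m, 30), (35, 7, m, m, 17), (35, 7, m, m, 23), (35, 7, m, m, 30), (35, 7, r, m, 17), (35, 7, r, m, 23), (35, 7, r, m, 30), (37, 24, k, x, 10), (37, 24, k, x, 35), (37, 33, y, s, 10), (37, 33, y, s, 35), (37, 38, n, r, 10), (37, 38, n, r, 35), (37, 4, q, s, 10), (37, 4, q, s, 35)}
Natural join on C: {(24, 21, n, t, 23, 2), (24, 21, n, t, 30, 11), (24, 21, n, t, 30, 2), (35, 10, z, k, 23, 2), (35, 10, z, k, 30, 11), (35, 10, z, k, 30, 2), (35, 14, y, m, 23, 2), (35, 14, y, m, 30, 11), (35, 14, y, m, 30, 2), (35, 7, m, m, 23, 2), (35, 7, m, m, 30, 11), (35, 7, m, m, 30, 2), (35, 7, r, m, 23, 2), (35, 7, r, m, 30, 11), (35, 7, r, m, 30, 2), (37, 24, k, x, 10, 17), (37, 24, k, x, 10, 6), (37, 24, k, x, 10, 7), (37, 33, y, s, 10, 17), (37, 33, y, s, 10, 6), (37, 33, y, s, 10, 7), (37, 38, n, r, 10, 17), (37, 38, n, r, 10, 6), (37, 38, n, r, 10, 7), (37, 4, q, s, 10, 17), (37, 4, q, s, 10, 6), (37, 4, q, s, 10, 7)}
Projecting to C, A, D, B, F: {(10, 17, 24, k, x), (10, 17, 33, y, s), (10, 17, 38, n, r), (10, 17, 4, q, s), (10, 6, 24, k, x), (10, 6, 33, y, s), (10, 6, 38, n, r), (10, 6, 4, q, s), (10, 7, 24, k, x), (10, 7, 33, y, s), (10, 7, 38, n, r), (10, 7, 4, q, s), (23, 2, 10, z, k), (23, 2, 14, y, m), (23, 2, 21, n, t), (23, 2, 7, m, m), (23, 2, 7, r, m), (30, 11, 10, z, k), (30, 11, 14, y, m), (30, 11, 21, n, t), (30, 11, 7, m, m), (30, 11, 7, r, m), (30, 2, 10, z, k), (30, 2, 14, y, m), (30, 2, 21, n, t), (30, 2, 7, m, m), (30, 2, 7, r, m)}
σ[A <= 17 and D > 4]: keep tuples satisfying A <= 17 and D > 4 → {(10, 17, 24, k, x), (10, 17, 33, y, s), (10, 17, 38, n, r), (10, 6, 24, k, x), (10, 6, 33, y, s), (10, 6, 38, n, r), (10, 7, 24, k, x), (10, 7, 33, y, s), (10, 7, 38, n, r), (23, 2, 10, z, k), (23, 2, 14, y, m), (23, 2, 21, n, t), (23, 2, 7, m, m), (23, 2, 7, r, m), (30, 11, 10, z, k), (30, 11, 14, y, m), (30, 11, 21, n, t), (30, 11, 7, m, m), (30, 11, 7, r, m), (30, 2, 10, z, k), (30, 2, 14, y, m), (30, 2, 21, n, t), (30, 2, 7, m, m), (30, 2, 7, r, m)}
σ[D <= 21]: keep tuples satisfying D <= 21 → {(23, 2, 10, z, k), (23, 2, 14, y, m), (23, 2, 21, n, t), (23, 2, 7, m, m), (23, 2, 7, r, m), (30, 11, 10, z, k), (30, 11, 14, y, m), (30, 11, 21, n, t), (30, 11, 7, m, m), (30, 11, 7, r, m), (30, 2, 10, z, k), (30, 2, 14, y, m), (30, 2, 21, n, t), (30, 2, 7, m, m), (30, 2, 7, r, m)}
Projecting to A, C (12 duplicate(s) eliminated): {(11, 30), (2, 23), (2, 30)}

{(11, 30), (2, 23), (2, 30)}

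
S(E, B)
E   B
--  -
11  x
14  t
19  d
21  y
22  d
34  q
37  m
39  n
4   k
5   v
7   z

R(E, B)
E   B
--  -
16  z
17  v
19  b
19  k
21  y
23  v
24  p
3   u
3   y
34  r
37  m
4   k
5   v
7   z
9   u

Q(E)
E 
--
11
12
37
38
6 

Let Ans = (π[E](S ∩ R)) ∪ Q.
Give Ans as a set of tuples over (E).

Taking the intersection: {(21, y), (37, m), (4, k), (5, v), (7, z)}
Projecting to E: {21, 37, 4, 5, 7}
Taking the union: {11, 12, 21, 37, 38, 4, 5, 6, 7}

{11, 12, 21, 37, 38, 4, 5, 6, 7}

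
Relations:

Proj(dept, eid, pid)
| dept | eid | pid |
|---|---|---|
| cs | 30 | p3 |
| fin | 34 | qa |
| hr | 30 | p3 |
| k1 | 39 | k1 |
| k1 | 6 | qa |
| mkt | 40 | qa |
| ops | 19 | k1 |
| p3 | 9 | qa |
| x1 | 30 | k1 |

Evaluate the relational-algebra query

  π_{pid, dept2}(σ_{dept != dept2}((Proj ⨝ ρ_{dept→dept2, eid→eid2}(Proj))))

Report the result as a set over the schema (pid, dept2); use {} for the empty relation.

{(k1, k1), (k1, ops), (k1, x1), (p3, cs), (p3, hr), (qa, fin), (qa, k1), (qa, mkt), (qa, p3)}

ρ[dept→dept2, eid→eid2]: schema becomes (dept2, eid2, pid); tuples unchanged.
Proj ⋈ ρ_{dept→dept2, eid→eid2}(Proj) (natural join on pid): {(cs, 30, p3, cs, 30), (cs, 30, p3, hr, 30), (fin, 34, qa, fin, 34), (fin, 34, qa, k1, 6), (fin, 34, qa, mkt, 40), (fin, 34, qa, p3, 9), (hr, 30, p3, cs, 30), (hr, 30, p3, hr, 30), (k1, 39, k1, k1, 39), (k1, 39, k1, ops, 19), (k1, 39, k1, x1, 30), (k1, 6, qa, fin, 34), (k1, 6, qa, k1, 6), (k1, 6, qa, mkt, 40), (k1, 6, qa, p3, 9), (mkt, 40, qa, fin, 34), (mkt, 40, qa, k1, 6), (mkt, 40, qa, mkt, 40), (mkt, 40, qa, p3, 9), (ops, 19, k1, k1, 39), (ops, 19, k1, ops, 19), (ops, 19, k1, x1, 30), (p3, 9, qa, fin, 34), (p3, 9, qa, k1, 6), (p3, 9, qa, mkt, 40), (p3, 9, qa, p3, 9), (x1, 30, k1, k1, 39), (x1, 30, k1, ops, 19), (x1, 30, k1, x1, 30)}
Filtering on dept != dept2 leaves {(cs, 30, p3, hr, 30), (fin, 34, qa, k1, 6), (fin, 34, qa, mkt, 40), (fin, 34, qa, p3, 9), (hr, 30, p3, cs, 30), (k1, 39, k1, ops, 19), (k1, 39, k1, x1, 30), (k1, 6, qa, fin, 34), (k1, 6, qa, mkt, 40), (k1, 6, qa, p3, 9), (mkt, 40, qa, fin, 34), (mkt, 40, qa, k1, 6), (mkt, 40, qa, p3, 9), (ops, 19, k1, k1, 39), (ops, 19, k1, x1, 30), (p3, 9, qa, fin, 34), (p3, 9, qa, k1, 6), (p3, 9, qa, mkt, 40), (x1, 30, k1, k1, 39), (x1, 30, k1, ops, 19)}.
Projecting to pid, dept2 (11 duplicate(s) eliminated): {(k1, k1), (k1, ops), (k1, x1), (p3, cs), (p3, hr), (qa, fin), (qa, k1), (qa, mkt), (qa, p3)}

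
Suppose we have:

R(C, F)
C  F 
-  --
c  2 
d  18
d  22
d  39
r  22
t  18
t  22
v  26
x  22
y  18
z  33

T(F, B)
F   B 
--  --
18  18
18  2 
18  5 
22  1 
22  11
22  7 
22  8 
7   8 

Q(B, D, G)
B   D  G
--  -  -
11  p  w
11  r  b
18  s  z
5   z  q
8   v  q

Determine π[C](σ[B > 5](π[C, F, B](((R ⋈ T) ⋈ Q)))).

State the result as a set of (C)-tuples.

Natural join on F: {(d, 18, 18), (d, 18, 2), (d, 18, 5), (d, 22, 1), (d, 22, 11), (d, 22, 7), (d, 22, 8), (r, 22, 1), (r, 22, 11), (r, 22, 7), (r, 22, 8), (t, 18, 18), (t, 18, 2), (t, 18, 5), (t, 22, 1), (t, 22, 11), (t, 22, 7), (t, 22, 8), (x, 22, 1), (x, 22, 11), (x, 22, 7), (x, 22, 8), (y, 18, 18), (y, 18, 2), (y, 18, 5)}
Natural join on B: {(d, 18, 18, s, z), (d, 18, 5, z, q), (d, 22, 11, p, w), (d, 22, 11, r, b), (d, 22, 8, v, q), (r, 22, 11, p, w), (r, 22, 11, r, b), (r, 22, 8, v, q), (t, 18, 18, s, z), (t, 18, 5, z, q), (t, 22, 11, p, w), (t, 22, 11, r, b), (t, 22, 8, v, q), (x, 22, 11, p, w), (x, 22, 11, r, b), (x, 22, 8, v, q), (y, 18, 18, s, z), (y, 18, 5, z, q)}
π_{C, F, B} gives {(d, 18, 18), (d, 18, 5), (d, 22, 11), (d, 22, 8), (r, 22, 11), (r, 22, 8), (t, 18, 18), (t, 18, 5), (t, 22, 11), (t, 22, 8), (x, 22, 11), (x, 22, 8), (y, 18, 18), (y, 18, 5)} (4 duplicate(s) eliminated).
Filtering on B > 5 leaves {(d, 18, 18), (d, 22, 11), (d, 22, 8), (r, 22, 11), (r, 22, 8), (t, 18, 18), (t, 22, 11), (t, 22, 8), (x, 22, 11), (x, 22, 8), (y, 18, 18)}.
π_{C} gives {d, r, t, x, y} (6 duplicate(s) eliminated).

{d, r, t, x, y}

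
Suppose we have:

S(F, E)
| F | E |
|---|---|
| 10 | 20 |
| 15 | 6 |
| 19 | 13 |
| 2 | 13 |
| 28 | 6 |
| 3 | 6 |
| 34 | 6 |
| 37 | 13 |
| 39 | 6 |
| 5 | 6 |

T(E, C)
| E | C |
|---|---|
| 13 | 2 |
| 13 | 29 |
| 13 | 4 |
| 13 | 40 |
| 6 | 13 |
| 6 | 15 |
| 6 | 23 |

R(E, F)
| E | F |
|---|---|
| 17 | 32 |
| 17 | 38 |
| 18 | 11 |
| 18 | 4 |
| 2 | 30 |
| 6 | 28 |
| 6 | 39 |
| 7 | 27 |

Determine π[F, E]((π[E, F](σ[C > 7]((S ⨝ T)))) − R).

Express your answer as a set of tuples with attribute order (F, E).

{(15, 6), (19, 13), (2, 13), (3, 6), (34, 6), (37, 13), (5, 6)}

S ⋈ T (natural join on E): {(15, 6, 13), (15, 6, 15), (15, 6, 23), (19, 13, 2), (19, 13, 29), (19, 13, 4), (19, 13, 40), (2, 13, 2), (2, 13, 29), (2, 13, 4), (2, 13, 40), (28, 6, 13), (28, 6, 15), (28, 6, 23), (3, 6, 13), (3, 6, 15), (3, 6, 23), (34, 6, 13), (34, 6, 15), (34, 6, 23), (37, 13, 2), (37, 13, 29), (37, 13, 4), (37, 13, 40), (39, 6, 13), (39, 6, 15), (39, 6, 23), (5, 6, 13), (5, 6, 15), (5, 6, 23)}
Filtering on C > 7 leaves {(15, 6, 13), (15, 6, 15), (15, 6, 23), (19, 13, 29), (19, 13, 40), (2, 13, 29), (2, 13, 40), (28, 6, 13), (28, 6, 15), (28, 6, 23), (3, 6, 13), (3, 6, 15), (3, 6, 23), (34, 6, 13), (34, 6, 15), (34, 6, 23), (37, 13, 29), (37, 13, 40), (39, 6, 13), (39, 6, 15), (39, 6, 23), (5, 6, 13), (5, 6, 15), (5, 6, 23)}.
π_{E, F} gives {(13, 19), (13, 2), (13, 37), (6, 15), (6, 28), (6, 3), (6, 34), (6, 39), (6, 5)} (15 duplicate(s) eliminated).
Difference: {(13, 19), (13, 2), (13, 37), (6, 15), (6, 28), (6, 3), (6, 34), (6, 39), (6, 5)} with {(17, 32), (17, 38), (18, 11), (18, 4), (2, 30), (6, 28), (6, 39), (7, 27)} → {(13, 19), (13, 2), (13, 37), (6, 15), (6, 3), (6, 34), (6, 5)}
π_{F, E} gives {(15, 6), (19, 13), (2, 13), (3, 6), (34, 6), (37, 13), (5, 6)}.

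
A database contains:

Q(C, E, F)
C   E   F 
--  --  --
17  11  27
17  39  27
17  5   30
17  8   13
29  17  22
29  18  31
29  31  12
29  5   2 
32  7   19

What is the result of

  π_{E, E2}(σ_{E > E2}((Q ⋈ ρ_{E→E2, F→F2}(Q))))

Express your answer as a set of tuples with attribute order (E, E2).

{(11, 5), (11, 8), (17, 5), (18, 17), (18, 5), (31, 17), (31, 18), (31, 5), (39, 11), (39, 5), (39, 8), (8, 5)}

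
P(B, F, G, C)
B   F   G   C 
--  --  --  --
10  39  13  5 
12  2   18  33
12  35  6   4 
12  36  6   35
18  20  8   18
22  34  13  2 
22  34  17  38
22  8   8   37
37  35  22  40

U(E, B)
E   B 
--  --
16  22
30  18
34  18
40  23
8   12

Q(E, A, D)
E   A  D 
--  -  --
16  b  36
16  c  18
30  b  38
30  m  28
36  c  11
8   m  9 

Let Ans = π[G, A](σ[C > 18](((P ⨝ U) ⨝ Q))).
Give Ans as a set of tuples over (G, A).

Joining P and U on B yields {(12, 2, 18, 33, 8), (12, 35, 6, 4, 8), (12, 36, 6, 35, 8), (18, 20, 8, 18, 30), (18, 20, 8, 18, 34), (22, 34, 13, 2, 16), (22, 34, 17, 38, 16), (22, 8, 8, 37, 16)}.
Joining (P ⨝ U) and Q on E yields {(12, 2, 18, 33, 8, m, 9), (12, 35, 6, 4, 8, m, 9), (12, 36, 6, 35, 8, m, 9), (18, 20, 8, 18, 30, b, 38), (18, 20, 8, 18, 30, m, 28), (22, 34, 13, 2, 16, b, 36), (22, 34, 13, 2, 16, c, 18), (22, 34, 17, 38, 16, b, 36), (22, 34, 17, 38, 16, c, 18), (22, 8, 8, 37, 16, b, 36), (22, 8, 8, 37, 16, c, 18)}.
Selection C > 18: {(12, 2, 18, 33, 8, m, 9), (12, 36, 6, 35, 8, m, 9), (22, 34, 17, 38, 16, b, 36), (22, 34, 17, 38, 16, c, 18), (22, 8, 8, 37, 16, b, 36), (22, 8, 8, 37, 16, c, 18)}
Projecting to G, A: {(17, b), (17, c), (18, m), (6, m), (8, b), (8, c)}

{(17, b), (17, c), (18, m), (6, m), (8, b), (8, c)}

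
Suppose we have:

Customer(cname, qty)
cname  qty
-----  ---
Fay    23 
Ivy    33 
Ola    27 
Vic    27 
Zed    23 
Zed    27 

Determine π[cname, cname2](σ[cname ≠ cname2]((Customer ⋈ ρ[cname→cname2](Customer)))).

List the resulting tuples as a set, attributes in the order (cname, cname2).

{(Fay, Zed), (Ola, Vic), (Ola, Zed), (Vic, Ola), (Vic, Zed), (Zed, Fay), (Zed, Ola), (Zed, Vic)}

ρ[cname→cname2]: schema becomes (cname2, qty); tuples unchanged.
Customer ⋈ ρ[cname→cname2](Customer) (natural join on qty): {(Fay, 23, Fay), (Fay, 23, Zed), (Ivy, 33, Ivy), (Ola, 27, Ola), (Ola, 27, Vic), (Ola, 27, Zed), (Vic, 27, Ola), (Vic, 27, Vic), (Vic, 27, Zed), (Zed, 23, Fay), (Zed, 23, Zed), (Zed, 27, Ola), (Zed, 27, Vic), (Zed, 27, Zed)}
Selection cname ≠ cname2: {(Fay, 23, Zed), (Ola, 27, Vic), (Ola, 27, Zed), (Vic, 27, Ola), (Vic, 27, Zed), (Zed, 23, Fay), (Zed, 27, Ola), (Zed, 27, Vic)}
Projecting to cname, cname2: {(Fay, Zed), (Ola, Vic), (Ola, Zed), (Vic, Ola), (Vic, Zed), (Zed, Fay), (Zed, Ola), (Zed, Vic)}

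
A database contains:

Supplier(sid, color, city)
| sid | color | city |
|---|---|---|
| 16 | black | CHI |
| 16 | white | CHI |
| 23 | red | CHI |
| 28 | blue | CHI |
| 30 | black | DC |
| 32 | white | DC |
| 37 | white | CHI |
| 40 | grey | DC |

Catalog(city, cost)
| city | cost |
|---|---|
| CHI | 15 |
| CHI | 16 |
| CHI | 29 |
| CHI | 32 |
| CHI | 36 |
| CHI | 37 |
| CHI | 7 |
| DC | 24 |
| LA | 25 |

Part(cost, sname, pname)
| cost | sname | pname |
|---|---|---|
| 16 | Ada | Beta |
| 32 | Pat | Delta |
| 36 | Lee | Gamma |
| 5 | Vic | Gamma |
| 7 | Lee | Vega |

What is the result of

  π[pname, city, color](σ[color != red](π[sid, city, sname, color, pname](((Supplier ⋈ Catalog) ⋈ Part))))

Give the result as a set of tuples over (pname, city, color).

Joining Supplier and Catalog on city yields {(16, black, CHI, 15), (16, black, CHI, 16), (16, black, CHI, 29), (16, black, CHI, 32), (16, black, CHI, 36), (16, black, CHI, 37), (16, black, CHI, 7), (16, white, CHI, 15), (16, white, CHI, 16), (16, white, CHI, 29), (16, white, CHI, 32), (16, white, CHI, 36), (16, white, CHI, 37), (16, white, CHI, 7), (23, red, CHI, 15), (23, red, CHI, 16), (23, red, CHI, 29), (23, red, CHI, 32), (23, red, CHI, 36), (23, red, CHI, 37), (23, red, CHI, 7), (28, blue, CHI, 15), (28, blue, CHI, 16), (28, blue, CHI, 29), (28, blue, CHI, 32), (28, blue, CHI, 36), (28, blue, CHI, 37), (28, blue, CHI, 7), (30, black, DC, 24), (32, white, DC, 24), (37, white, CHI, 15), (37, white, CHI, 16), (37, white, CHI, 29), (37, white, CHI, 32), (37, white, CHI, 36), (37, white, CHI, 37), (37, white, CHI, 7), (40, grey, DC, 24)}.
Joining (Supplier ⋈ Catalog) and Part on cost yields {(16, black, CHI, 16, Ada, Beta), (16, black, CHI, 32, Pat, Delta), (16, black, CHI, 36, Lee, Gamma), (16, black, CHI, 7, Lee, Vega), (16, white, CHI, 16, Ada, Beta), (16, white, CHI, 32, Pat, Delta), (16, white, CHI, 36, Lee, Gamma), (16, white, CHI, 7, Lee, Vega), (23, red, CHI, 16, Ada, Beta), (23, red, CHI, 32, Pat, Delta), (23, red, CHI, 36, Lee, Gamma), (23, red, CHI, 7, Lee, Vega), (28, blue, CHI, 16, Ada, Beta), (28, blue, CHI, 32, Pat, Delta), (28, blue, CHI, 36, Lee, Gamma), (28, blue, CHI, 7, Lee, Vega), (37, white, CHI, 16, Ada, Beta), (37, white, CHI, 32, Pat, Delta), (37, white, CHI, 36, Lee, Gamma), (37, white, CHI, 7, Lee, Vega)}.
π[sid, city, sname, color, pname]: project onto (sid, city, sname, color, pname) → {(16, CHI, Ada, black, Beta), (16, CHI, Ada, white, Beta), (16, CHI, Lee, black, Gamma), (16, CHI, Lee, black, Vega), (16, CHI, Lee, white, Gamma), (16, CHI, Lee, white, Vega), (16, CHI, Pat, black, Delta), (16, CHI, Pat, white, Delta), (23, CHI, Ada, red, Beta), (23, CHI, Lee, red, Gamma), (23, CHI, Lee, red, Vega), (23, CHI, Pat, red, Delta), (28, CHI, Ada, blue, Beta), (28, CHI, Lee, blue, Gamma), (28, CHI, Lee, blue, Vega), (28, CHI, Pat, blue, Delta), (37, CHI, Ada, white, Beta), (37, CHI, Lee, white, Gamma), (37, CHI, Lee, white, Vega), (37, CHI, Pat, white, Delta)}
σ[color != red]: keep tuples satisfying color != red → {(16, CHI, Ada, black, Beta), (16, CHI, Ada, white, Beta), (16, CHI, Lee, black, Gamma), (16, CHI, Lee, black, Vega), (16, CHI, Lee, white, Gamma), (16, CHI, Lee, white, Vega), (16, CHI, Pat, black, Delta), (16, CHI, Pat, white, Delta), (28, CHI, Ada, blue, Beta), (28, CHI, Lee, blue, Gamma), (28, CHI, Lee, blue, Vega), (28, CHI, Pat, blue, Delta), (37, CHI, Ada, white, Beta), (37, CHI, Lee, white, Gamma), (37, CHI, Lee, white, Vega), (37, CHI, Pat, white, Delta)}
π[pname, city, color]: project onto (pname, city, color) (4 duplicate(s) eliminated) → {(Beta, CHI, black), (Beta, CHI, blue), (Beta, CHI, white), (Delta, CHI, black), (Delta, CHI, blue), (Delta, CHI, white), (Gamma, CHI, black), (Gamma, CHI, blue), (Gamma, CHI, white), (Vega, CHI, black), (Vega, CHI, blue), (Vega, CHI, white)}

{(Beta, CHI, black), (Beta, CHI, blue), (Beta, CHI, white), (Delta, CHI, black), (Delta, CHI, blue), (Delta, CHI, white), (Gamma, CHI, black), (Gamma, CHI, blue), (Gamma, CHI, white), (Vega, CHI, black), (Vega, CHI, blue), (Vega, CHI, white)}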